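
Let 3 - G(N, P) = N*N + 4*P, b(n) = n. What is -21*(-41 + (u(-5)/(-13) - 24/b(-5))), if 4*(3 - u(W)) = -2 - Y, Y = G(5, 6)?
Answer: 48573/65 ≈ 747.28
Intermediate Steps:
G(N, P) = 3 - N² - 4*P (G(N, P) = 3 - (N*N + 4*P) = 3 - (N² + 4*P) = 3 + (-N² - 4*P) = 3 - N² - 4*P)
Y = -46 (Y = 3 - 1*5² - 4*6 = 3 - 1*25 - 24 = 3 - 25 - 24 = -46)
u(W) = -8 (u(W) = 3 - (-2 - 1*(-46))/4 = 3 - (-2 + 46)/4 = 3 - ¼*44 = 3 - 11 = -8)
-21*(-41 + (u(-5)/(-13) - 24/b(-5))) = -21*(-41 + (-8/(-13) - 24/(-5))) = -21*(-41 + (-8*(-1/13) - 24*(-⅕))) = -21*(-41 + (8/13 + 24/5)) = -21*(-41 + 352/65) = -21*(-2313/65) = 48573/65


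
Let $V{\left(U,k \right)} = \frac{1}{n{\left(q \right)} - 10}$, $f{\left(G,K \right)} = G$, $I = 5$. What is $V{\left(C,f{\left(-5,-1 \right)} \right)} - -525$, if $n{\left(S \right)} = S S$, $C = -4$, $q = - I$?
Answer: $\frac{7876}{15} \approx 525.07$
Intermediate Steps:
$q = -5$ ($q = \left(-1\right) 5 = -5$)
$n{\left(S \right)} = S^{2}$
$V{\left(U,k \right)} = \frac{1}{15}$ ($V{\left(U,k \right)} = \frac{1}{\left(-5\right)^{2} - 10} = \frac{1}{25 - 10} = \frac{1}{15}$)
$V{\left(C,f{\left(-5,-1 \right)} \right)} - -525 = \frac{1}{15} - -525 = \frac{1}{15} + 525 = \frac{7876}{15}$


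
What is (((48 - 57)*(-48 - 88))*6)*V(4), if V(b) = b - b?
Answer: 0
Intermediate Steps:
V(b) = 0
(((48 - 57)*(-48 - 88))*6)*V(4) = (((48 - 57)*(-48 - 88))*6)*0 = (-9*(-136)*6)*0 = (1224*6)*0 = 7344*0 = 0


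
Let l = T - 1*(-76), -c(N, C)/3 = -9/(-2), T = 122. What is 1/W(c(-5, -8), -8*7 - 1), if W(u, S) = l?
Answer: 1/198 ≈ 0.0050505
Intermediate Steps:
c(N, C) = -27/2 (c(N, C) = -(-27)/(-2) = -(-27)*(-1)/2 = -3*9/2 = -27/2)
l = 198 (l = 122 - 1*(-76) = 122 + 76 = 198)
W(u, S) = 198
1/W(c(-5, -8), -8*7 - 1) = 1/198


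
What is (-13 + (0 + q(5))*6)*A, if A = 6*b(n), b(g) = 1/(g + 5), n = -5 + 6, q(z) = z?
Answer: 17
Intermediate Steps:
n = 1
b(g) = 1/(5 + g)
A = 1 (A = 6/(5 + 1) = 6/6 = 6*(⅙) = 1)
(-13 + (0 + q(5))*6)*A = (-13 + (0 + 5)*6)*1 = (-13 + 5*6)*1 = (-13 + 30)*1 = 17*1 = 17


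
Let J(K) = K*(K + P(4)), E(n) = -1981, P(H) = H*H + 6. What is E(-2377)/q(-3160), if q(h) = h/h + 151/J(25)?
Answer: -2327675/1326 ≈ -1755.4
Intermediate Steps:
P(H) = 6 + H**2 (P(H) = H**2 + 6 = 6 + H**2)
J(K) = K*(22 + K) (J(K) = K*(K + (6 + 4**2)) = K*(K + (6 + 16)) = K*(K + 22) = K*(22 + K))
q(h) = 1326/1175 (q(h) = h/h + 151/((25*(22 + 25))) = 1 + 151/((25*47)) = 1 + 151/1175 = 1326/1175)
E(-2377)/q(-3160) = -1981/1326/1175 = -1981*1175/1326 = -2327675/1326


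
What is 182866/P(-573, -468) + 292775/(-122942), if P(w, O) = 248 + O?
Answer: -2818290284/3380905 ≈ -833.59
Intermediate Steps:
182866/P(-573, -468) + 292775/(-122942) = 182866/(248 - 468) + 292775/(-122942) = 182866/(-220) + 292775*(-1/122942) = 182866*(-1/220) - 292775/122942 = -91433/110 - 292775/122942 = -2818290284/3380905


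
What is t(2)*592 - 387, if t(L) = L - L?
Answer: -387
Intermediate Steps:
t(L) = 0
t(2)*592 - 387 = 0*592 - 387 = 0 - 387 = -387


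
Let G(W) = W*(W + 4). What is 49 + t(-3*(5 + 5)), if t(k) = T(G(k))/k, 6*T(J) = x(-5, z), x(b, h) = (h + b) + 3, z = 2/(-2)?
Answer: 2941/60 ≈ 49.017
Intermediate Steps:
z = -1 (z = 2*(-1/2) = -1)
G(W) = W*(4 + W)
x(b, h) = 3 + b + h (x(b, h) = (b + h) + 3 = 3 + b + h)
T(J) = -1/2 (T(J) = (3 - 5 - 1)/6 = (1/6)*(-3) = -1/2)
t(k) = -1/(2*k)
49 + t(-3*(5 + 5)) = 49 - (-1/(3*(5 + 5)))/2 = 49 - 1/(2*((-3*10))) = 49 - 1/2/(-30) = 49 - 1/2*(-1/30) = 49 + 1/60 = 2941/60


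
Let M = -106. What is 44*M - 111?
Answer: -4775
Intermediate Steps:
44*M - 111 = 44*(-106) - 111 = -4664 - 111 = -4775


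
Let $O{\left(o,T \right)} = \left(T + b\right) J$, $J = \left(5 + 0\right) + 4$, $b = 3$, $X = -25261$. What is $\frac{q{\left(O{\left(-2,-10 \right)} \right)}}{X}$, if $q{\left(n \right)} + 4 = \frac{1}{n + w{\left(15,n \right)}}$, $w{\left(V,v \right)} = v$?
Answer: $\frac{505}{3182886} \approx 0.00015866$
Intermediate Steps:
$J = 9$ ($J = 5 + 4 = 9$)
$O{\left(o,T \right)} = 27 + 9 T$ ($O{\left(o,T \right)} = \left(T + 3\right) 9 = \left(3 + T\right) 9 = 27 + 9 T$)
$q{\left(n \right)} = -4 + \frac{1}{2 n}$ ($q{\left(n \right)} = -4 + \frac{1}{n + n} = -4 + \frac{1}{2 n}$)
$\frac{q{\left(O{\left(-2,-10 \right)} \right)}}{X} = \frac{-4 + \frac{1}{2 \left(27 + 9 \left(-10\right)\right)}}{-25261} = \left(-4 + \frac{1}{2 \left(27 - 90\right)}\right) \left(- \frac{1}{25261}\right) = \left(-4 + \frac{1}{2 \left(-63\right)}\right) \left(- \frac{1}{25261}\right) = \left(-4 + \frac{1}{2} \left(- \frac{1}{63}\right)\right) \left(- \frac{1}{25261}\right) = \left(-4 - \frac{1}{126}\right) \left(- \frac{1}{25261}\right) = \left(- \frac{505}{126}\right) \left(- \frac{1}{25261}\right) = \frac{505}{3182886}$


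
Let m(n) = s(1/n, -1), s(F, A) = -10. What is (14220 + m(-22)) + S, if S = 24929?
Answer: 39139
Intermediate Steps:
m(n) = -10
(14220 + m(-22)) + S = (14220 - 10) + 24929 = 14210 + 24929 = 39139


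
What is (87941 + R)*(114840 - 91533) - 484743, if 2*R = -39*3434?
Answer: 488449503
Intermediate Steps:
R = -66963 (R = (-39*3434)/2 = (1/2)*(-133926) = -66963)
(87941 + R)*(114840 - 91533) - 484743 = (87941 - 66963)*(114840 - 91533) - 484743 = 20978*23307 - 484743 = 488934246 - 484743 = 488449503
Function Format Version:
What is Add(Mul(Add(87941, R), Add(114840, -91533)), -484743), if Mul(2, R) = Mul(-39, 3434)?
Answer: 488449503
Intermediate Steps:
R = -66963 (R = Mul(Rational(1, 2), Mul(-39, 3434)) = Mul(Rational(1, 2), -133926) = -66963)
Add(Mul(Add(87941, R), Add(114840, -91533)), -484743) = Add(Mul(Add(87941, -66963), Add(114840, -91533)), -484743) = Add(Mul(20978, 23307), -484743) = Add(488934246, -484743) = 488449503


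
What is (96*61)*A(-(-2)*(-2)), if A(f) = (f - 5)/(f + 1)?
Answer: 17568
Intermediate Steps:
A(f) = (-5 + f)/(1 + f)
(96*61)*A(-(-2)*(-2)) = (96*61)*((-5 - (-2)*(-2))/(1 - (-2)*(-2))) = 5856*((-5 - 2*2)/(1 - 2*2)) = 5856*((-5 - 4)/(1 - 4)) = 5856*(-9/(-3)) = 5856*(-1/3*(-9)) = 5856*3 = 17568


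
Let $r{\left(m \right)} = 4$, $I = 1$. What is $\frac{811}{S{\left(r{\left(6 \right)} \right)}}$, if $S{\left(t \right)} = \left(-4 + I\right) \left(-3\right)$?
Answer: $\frac{811}{9} \approx 90.111$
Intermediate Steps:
$S{\left(t \right)} = 9$ ($S{\left(t \right)} = \left(-4 + 1\right) \left(-3\right) = \left(-3\right) \left(-3\right) = 9$)
$\frac{811}{S{\left(r{\left(6 \right)} \right)}} = \frac{811}{9}$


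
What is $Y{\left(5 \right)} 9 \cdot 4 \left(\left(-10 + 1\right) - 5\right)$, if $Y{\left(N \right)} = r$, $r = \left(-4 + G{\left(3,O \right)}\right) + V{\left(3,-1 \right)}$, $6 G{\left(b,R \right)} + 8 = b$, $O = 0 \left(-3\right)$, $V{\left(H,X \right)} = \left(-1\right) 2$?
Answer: $3444$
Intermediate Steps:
$V{\left(H,X \right)} = -2$
$O = 0$
$G{\left(b,R \right)} = - \frac{4}{3} + \frac{b}{6}$
$r = - \frac{41}{6}$ ($r = \left(-4 + \left(- \frac{4}{3} + \frac{1}{6} \cdot 3\right)\right) - 2 = \left(-4 + \left(- \frac{4}{3} + \frac{1}{2}\right)\right) - 2 = \left(-4 - \frac{5}{6}\right) - 2 = - \frac{29}{6} - 2 = - \frac{41}{6} \approx -6.8333$)
$Y{\left(N \right)} = - \frac{41}{6}$
$Y{\left(5 \right)} 9 \cdot 4 \left(\left(-10 + 1\right) - 5\right) = - \frac{41 \cdot 9 \cdot 4}{6} \left(\left(-10 + 1\right) - 5\right) = \left(- \frac{41}{6}\right) 36 \left(-9 - 5\right) = \left(-246\right) \left(-14\right) = 3444$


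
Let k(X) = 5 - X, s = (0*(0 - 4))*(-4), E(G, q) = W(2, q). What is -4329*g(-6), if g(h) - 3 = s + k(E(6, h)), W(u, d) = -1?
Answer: -38961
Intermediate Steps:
E(G, q) = -1
s = 0 (s = (0*(-4))*(-4) = 0*(-4) = 0)
g(h) = 9 (g(h) = 3 + (0 + (5 - 1*(-1))) = 3 + (0 + (5 + 1)) = 3 + (0 + 6) = 3 + 6 = 9)
-4329*g(-6) = -4329*9 = -38961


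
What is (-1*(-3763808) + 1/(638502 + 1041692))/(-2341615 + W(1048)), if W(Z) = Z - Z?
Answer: -6323927618753/3934367473310 ≈ -1.6074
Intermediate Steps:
W(Z) = 0
(-1*(-3763808) + 1/(638502 + 1041692))/(-2341615 + W(1048)) = (-1*(-3763808) + 1/(638502 + 1041692))/(-2341615 + 0) = (3763808 + 1/1680194)/(-2341615) = (3763808 + 1/1680194)*(-1/2341615) = (6323927618753/1680194)*(-1/2341615) = -6323927618753/3934367473310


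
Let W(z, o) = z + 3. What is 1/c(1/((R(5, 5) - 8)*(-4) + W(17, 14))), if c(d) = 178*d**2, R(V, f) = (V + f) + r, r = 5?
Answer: 32/89 ≈ 0.35955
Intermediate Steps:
W(z, o) = 3 + z
R(V, f) = 5 + V + f (R(V, f) = (V + f) + 5 = 5 + V + f)
1/c(1/((R(5, 5) - 8)*(-4) + W(17, 14))) = 1/(178*(1/(((5 + 5 + 5) - 8)*(-4) + (3 + 17)))**2) = 1/(178*(1/((15 - 8)*(-4) + 20))**2) = 1/(178*(1/(7*(-4) + 20))**2) = 1/(178*(1/(-28 + 20))**2) = 1/(178*(1/(-8))**2) = 1/(178*(-1/8)**2) = 1/(178*(1/64)) = 1/(89/32) = 32/89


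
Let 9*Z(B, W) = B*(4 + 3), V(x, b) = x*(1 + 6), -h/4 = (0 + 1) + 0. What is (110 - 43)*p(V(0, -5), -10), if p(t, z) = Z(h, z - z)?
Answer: -1876/9 ≈ -208.44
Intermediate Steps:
h = -4 (h = -4*((0 + 1) + 0) = -4*(1 + 0) = -4*1 = -4)
V(x, b) = 7*x (V(x, b) = x*7 = 7*x)
Z(B, W) = 7*B/9 (Z(B, W) = (B*(4 + 3))/9 = (B*7)/9 = (7*B)/9 = 7*B/9)
p(t, z) = -28/9 (p(t, z) = (7/9)*(-4) = -28/9)
(110 - 43)*p(V(0, -5), -10) = (110 - 43)*(-28/9) = 67*(-28/9) = -1876/9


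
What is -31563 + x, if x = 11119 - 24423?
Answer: -44867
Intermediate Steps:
x = -13304
-31563 + x = -31563 - 13304 = -44867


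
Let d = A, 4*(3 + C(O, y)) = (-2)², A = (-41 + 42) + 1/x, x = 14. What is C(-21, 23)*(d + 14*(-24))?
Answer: 4689/7 ≈ 669.86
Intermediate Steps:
A = 15/14 (A = (-41 + 42) + 1/14 = 1 + 1/14 = 15/14 ≈ 1.0714)
C(O, y) = -2 (C(O, y) = -3 + (¼)*(-2)² = -3 + (¼)*4 = -3 + 1 = -2)
d = 15/14 ≈ 1.0714
C(-21, 23)*(d + 14*(-24)) = -2*(15/14 + 14*(-24)) = -2*(15/14 - 336) = -2*(-4689/14) = 4689/7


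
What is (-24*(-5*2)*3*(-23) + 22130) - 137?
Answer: 5433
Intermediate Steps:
(-24*(-5*2)*3*(-23) + 22130) - 137 = (-(-240)*3*(-23) + 22130) - 137 = (-24*(-30)*(-23) + 22130) - 137 = (720*(-23) + 22130) - 137 = (-16560 + 22130) - 137 = 5570 - 137 = 5433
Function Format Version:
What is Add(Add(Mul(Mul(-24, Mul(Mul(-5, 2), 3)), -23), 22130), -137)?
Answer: 5433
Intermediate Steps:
Add(Add(Mul(Mul(-24, Mul(Mul(-5, 2), 3)), -23), 22130), -137) = Add(Add(Mul(Mul(-24, Mul(-10, 3)), -23), 22130), -137) = Add(Add(Mul(Mul(-24, -30), -23), 22130), -137) = Add(Add(Mul(720, -23), 22130), -137) = Add(Add(-16560, 22130), -137) = Add(5570, -137) = 5433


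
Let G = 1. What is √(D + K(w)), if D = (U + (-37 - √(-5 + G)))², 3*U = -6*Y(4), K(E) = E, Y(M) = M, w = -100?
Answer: √(1921 + 180*I) ≈ 43.877 + 2.0512*I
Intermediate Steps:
U = -8 (U = (-6*4)/3 = (⅓)*(-24) = -8)
D = (-45 - 2*I)² (D = (-8 + (-37 - √(-5 + 1)))² = (-8 + (-37 - √(-4)))² = (-8 + (-37 - 2*I))² = (-45 - 2*I)² ≈ 2021.0 + 180.0*I)
√(D + K(w)) = √((2021 + 180*I) - 100) = √(1921 + 180*I)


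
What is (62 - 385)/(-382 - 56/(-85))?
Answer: 1445/1706 ≈ 0.84701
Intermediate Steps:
(62 - 385)/(-382 - 56/(-85)) = -323/(-382 - 56*(-1/85)) = -323/(-382 + 56/85) = -323/(-32414/85) = -323*(-85/32414) = 1445/1706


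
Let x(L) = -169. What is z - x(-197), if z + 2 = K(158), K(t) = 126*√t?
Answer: 167 + 126*√158 ≈ 1750.8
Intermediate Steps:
z = -2 + 126*√158 ≈ 1581.8
z - x(-197) = (-2 + 126*√158) - 1*(-169) = (-2 + 126*√158) + 169 = 167 + 126*√158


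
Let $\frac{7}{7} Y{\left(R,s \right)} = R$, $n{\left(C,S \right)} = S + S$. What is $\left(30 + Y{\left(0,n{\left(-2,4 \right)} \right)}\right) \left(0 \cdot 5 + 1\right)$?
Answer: $30$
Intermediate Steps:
$n{\left(C,S \right)} = 2 S$
$Y{\left(R,s \right)} = R$
$\left(30 + Y{\left(0,n{\left(-2,4 \right)} \right)}\right) \left(0 \cdot 5 + 1\right) = \left(30 + 0\right) \left(0 \cdot 5 + 1\right) = 30 \left(0 + 1\right) = 30 \cdot 1 = 30$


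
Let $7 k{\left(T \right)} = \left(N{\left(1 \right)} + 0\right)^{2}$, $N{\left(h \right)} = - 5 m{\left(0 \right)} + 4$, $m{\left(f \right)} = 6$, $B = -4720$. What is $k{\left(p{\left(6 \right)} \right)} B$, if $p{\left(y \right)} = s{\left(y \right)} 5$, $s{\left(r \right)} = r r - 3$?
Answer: $- \frac{3190720}{7} \approx -4.5582 \cdot 10^{5}$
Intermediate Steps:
$s{\left(r \right)} = -3 + r^{2}$ ($s{\left(r \right)} = r^{2} - 3 = -3 + r^{2}$)
$N{\left(h \right)} = -26$ ($N{\left(h \right)} = \left(-5\right) 6 + 4 = -30 + 4 = -26$)
$p{\left(y \right)} = -15 + 5 y^{2}$ ($p{\left(y \right)} = \left(-3 + y^{2}\right) 5 = -15 + 5 y^{2}$)
$k{\left(T \right)} = \frac{676}{7}$ ($k{\left(T \right)} = \frac{\left(-26 + 0\right)^{2}}{7} = \frac{\left(-26\right)^{2}}{7} = \frac{1}{7} \cdot 676 = \frac{676}{7}$)
$k{\left(p{\left(6 \right)} \right)} B = \frac{676}{7} \left(-4720\right) = - \frac{3190720}{7}$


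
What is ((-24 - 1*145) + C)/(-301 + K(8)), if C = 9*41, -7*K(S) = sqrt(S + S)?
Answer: -1400/2111 ≈ -0.66319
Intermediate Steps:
K(S) = -sqrt(2)*sqrt(S)/7 (K(S) = -sqrt(S + S)/7 = -sqrt(2)*sqrt(S)/7)
C = 369
((-24 - 1*145) + C)/(-301 + K(8)) = ((-24 - 1*145) + 369)/(-301 - sqrt(2)*sqrt(8)/7) = ((-24 - 145) + 369)/(-301 - sqrt(2)*2*sqrt(2)/7) = (-169 + 369)/(-301 - 4/7) = 200/(-2111/7) = 200*(-7/2111) = -1400/2111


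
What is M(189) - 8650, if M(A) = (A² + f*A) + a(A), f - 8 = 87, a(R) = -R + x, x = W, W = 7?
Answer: 44844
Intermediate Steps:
x = 7
a(R) = 7 - R (a(R) = -R + 7 = 7 - R)
f = 95 (f = 8 + 87 = 95)
M(A) = 7 + A² + 94*A (M(A) = (A² + 95*A) + (7 - A) = 7 + A² + 94*A)
M(189) - 8650 = (7 + 189² + 94*189) - 8650 = (7 + 35721 + 17766) - 8650 = 53494 - 8650 = 44844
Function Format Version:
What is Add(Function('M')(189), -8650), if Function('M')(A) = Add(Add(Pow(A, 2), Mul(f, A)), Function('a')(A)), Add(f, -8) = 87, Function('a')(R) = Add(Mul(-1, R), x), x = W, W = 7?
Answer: 44844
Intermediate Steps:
x = 7
Function('a')(R) = Add(7, Mul(-1, R)) (Function('a')(R) = Add(Mul(-1, R), 7) = Add(7, Mul(-1, R)))
f = 95 (f = Add(8, 87) = 95)
Function('M')(A) = Add(7, Pow(A, 2), Mul(94, A)) (Function('M')(A) = Add(Add(Pow(A, 2), Mul(95, A)), Add(7, Mul(-1, A))) = Add(7, Pow(A, 2), Mul(94, A)))
Add(Function('M')(189), -8650) = Add(Add(7, Pow(189, 2), Mul(94, 189)), -8650) = Add(Add(7, 35721, 17766), -8650) = Add(53494, -8650) = 44844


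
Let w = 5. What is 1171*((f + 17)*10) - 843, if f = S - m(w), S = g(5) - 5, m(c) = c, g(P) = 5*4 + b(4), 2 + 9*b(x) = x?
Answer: 2861363/9 ≈ 3.1793e+5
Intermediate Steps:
b(x) = -2/9 + x/9
g(P) = 182/9 (g(P) = 5*4 + (-2/9 + (⅑)*4) = 20 + (-2/9 + 4/9) = 20 + 2/9 = 182/9)
S = 137/9 (S = 182/9 - 5 = 137/9 ≈ 15.222)
f = 92/9 (f = 137/9 - 1*5 = 137/9 - 5 = 92/9 ≈ 10.222)
1171*((f + 17)*10) - 843 = 1171*((92/9 + 17)*10) - 843 = 1171*((245/9)*10) - 843 = 1171*(2450/9) - 843 = 2868950/9 - 843 = 2861363/9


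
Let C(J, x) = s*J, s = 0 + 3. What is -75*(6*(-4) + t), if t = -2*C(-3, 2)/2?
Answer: 1125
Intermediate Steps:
s = 3
C(J, x) = 3*J
t = 9 (t = -2*3*(-3)/2 = -(-18)/2 = -2*(-9/2) = 9)
-75*(6*(-4) + t) = -75*(6*(-4) + 9) = -75*(-24 + 9) = -75*(-15) = 1125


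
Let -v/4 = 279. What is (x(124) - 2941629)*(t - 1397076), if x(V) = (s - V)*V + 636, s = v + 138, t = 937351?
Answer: 1414868508725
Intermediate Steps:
v = -1116 (v = -4*279 = -1116)
s = -978 (s = -1116 + 138 = -978)
x(V) = 636 + V*(-978 - V) (x(V) = (-978 - V)*V + 636 = V*(-978 - V) + 636 = 636 + V*(-978 - V))
(x(124) - 2941629)*(t - 1397076) = ((636 - 1*124² - 978*124) - 2941629)*(937351 - 1397076) = ((636 - 1*15376 - 121272) - 2941629)*(-459725) = ((636 - 15376 - 121272) - 2941629)*(-459725) = (-136012 - 2941629)*(-459725) = -3077641*(-459725) = 1414868508725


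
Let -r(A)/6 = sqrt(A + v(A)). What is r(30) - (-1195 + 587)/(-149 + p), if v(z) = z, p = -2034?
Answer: -608/2183 - 12*sqrt(15) ≈ -46.754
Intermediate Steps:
r(A) = -6*sqrt(2)*sqrt(A) (r(A) = -6*sqrt(A + A) = -6*sqrt(2)*sqrt(A))
r(30) - (-1195 + 587)/(-149 + p) = -6*sqrt(2)*sqrt(30) - (-1195 + 587)/(-149 - 2034) = -12*sqrt(15) - (-608)/(-2183) = -12*sqrt(15) - (-608)*(-1)/2183 = -12*sqrt(15) - 1*608/2183 = -12*sqrt(15) - 608/2183 = -608/2183 - 12*sqrt(15)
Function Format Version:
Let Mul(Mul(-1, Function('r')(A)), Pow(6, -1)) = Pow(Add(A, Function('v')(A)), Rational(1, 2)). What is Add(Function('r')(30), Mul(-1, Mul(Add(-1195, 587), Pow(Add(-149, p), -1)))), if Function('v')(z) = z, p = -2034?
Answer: Add(Rational(-608, 2183), Mul(-12, Pow(15, Rational(1, 2)))) ≈ -46.754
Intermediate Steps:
Function('r')(A) = Mul(-6, Pow(2, Rational(1, 2)), Pow(A, Rational(1, 2))) (Function('r')(A) = Mul(-6, Pow(Add(A, A), Rational(1, 2))) = Mul(-6, Pow(Mul(2, A), Rational(1, 2))) = Mul(-6, Mul(Pow(2, Rational(1, 2)), Pow(A, Rational(1, 2)))) = Mul(-6, Pow(2, Rational(1, 2)), Pow(A, Rational(1, 2))))
Add(Function('r')(30), Mul(-1, Mul(Add(-1195, 587), Pow(Add(-149, p), -1)))) = Add(Mul(-6, Pow(2, Rational(1, 2)), Pow(30, Rational(1, 2))), Mul(-1, Mul(Add(-1195, 587), Pow(Add(-149, -2034), -1)))) = Add(Mul(-12, Pow(15, Rational(1, 2))), Mul(-1, Mul(-608, Pow(-2183, -1)))) = Add(Mul(-12, Pow(15, Rational(1, 2))), Mul(-1, Mul(-608, Rational(-1, 2183)))) = Add(Mul(-12, Pow(15, Rational(1, 2))), Mul(-1, Rational(608, 2183))) = Add(Mul(-12, Pow(15, Rational(1, 2))), Rational(-608, 2183)) = Add(Rational(-608, 2183), Mul(-12, Pow(15, Rational(1, 2))))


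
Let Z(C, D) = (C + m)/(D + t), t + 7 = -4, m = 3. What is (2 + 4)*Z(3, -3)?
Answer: -18/7 ≈ -2.5714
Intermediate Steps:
t = -11 (t = -7 - 4 = -11)
Z(C, D) = (3 + C)/(-11 + D) (Z(C, D) = (C + 3)/(D - 11) = (3 + C)/(-11 + D))
(2 + 4)*Z(3, -3) = (2 + 4)*((3 + 3)/(-11 - 3)) = 6*(6/(-14)) = 6*(-1/14*6) = 6*(-3/7) = -18/7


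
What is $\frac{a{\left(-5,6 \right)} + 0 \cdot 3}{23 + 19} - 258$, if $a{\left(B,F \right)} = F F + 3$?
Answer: $- \frac{3599}{14} \approx -257.07$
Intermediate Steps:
$a{\left(B,F \right)} = 3 + F^{2}$ ($a{\left(B,F \right)} = F^{2} + 3 = 3 + F^{2}$)
$\frac{a{\left(-5,6 \right)} + 0 \cdot 3}{23 + 19} - 258 = \frac{\left(3 + 6^{2}\right) + 0 \cdot 3}{23 + 19} - 258 = \frac{\left(3 + 36\right) + 0}{42} - 258 = \left(39 + 0\right) \frac{1}{42} - 258 = 39 \cdot \frac{1}{42} - 258 = \frac{13}{14} - 258 = - \frac{3599}{14}$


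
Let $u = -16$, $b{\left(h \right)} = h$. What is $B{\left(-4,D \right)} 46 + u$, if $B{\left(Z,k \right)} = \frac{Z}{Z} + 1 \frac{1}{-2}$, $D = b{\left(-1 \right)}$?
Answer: $7$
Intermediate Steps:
$D = -1$
$B{\left(Z,k \right)} = \frac{1}{2}$ ($B{\left(Z,k \right)} = 1 + 1 \left(- \frac{1}{2}\right) = 1 - \frac{1}{2} = \frac{1}{2}$)
$B{\left(-4,D \right)} 46 + u = \frac{1}{2} \cdot 46 - 16 = 23 - 16 = 7$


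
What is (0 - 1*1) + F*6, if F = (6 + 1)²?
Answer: 293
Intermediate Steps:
F = 49 (F = 7² = 49)
(0 - 1*1) + F*6 = (0 - 1*1) + 49*6 = (0 - 1) + 294 = -1 + 294 = 293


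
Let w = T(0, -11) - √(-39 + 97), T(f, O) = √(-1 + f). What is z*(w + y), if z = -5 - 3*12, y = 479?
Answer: -19639 - 41*I + 41*√58 ≈ -19327.0 - 41.0*I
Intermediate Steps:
w = I - √58 (w = √(-1 + 0) - √(-39 + 97) = √(-1) - √58 = I - √58 ≈ -7.6158 + 1.0*I)
z = -41 (z = -5 - 36 = -41)
z*(w + y) = -41*((I - √58) + 479) = -41*(479 + I - √58) = -19639 - 41*I + 41*√58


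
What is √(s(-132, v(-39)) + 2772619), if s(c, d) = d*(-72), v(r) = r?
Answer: √2775427 ≈ 1666.0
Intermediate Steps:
s(c, d) = -72*d
√(s(-132, v(-39)) + 2772619) = √(-72*(-39) + 2772619) = √(2808 + 2772619) = √2775427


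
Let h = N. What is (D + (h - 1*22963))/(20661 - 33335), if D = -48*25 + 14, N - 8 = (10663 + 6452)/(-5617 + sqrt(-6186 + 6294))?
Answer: 380879355438/199936031797 + 51345*sqrt(3)/199936031797 ≈ 1.9050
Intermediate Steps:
N = 8 + 17115/(-5617 + 6*sqrt(3)) (N = 8 + (10663 + 6452)/(-5617 + sqrt(-6186 + 6294)) = 8 + 17115/(-5617 + sqrt(108)) = 8 + 17115/(-5617 + 6*sqrt(3)) ≈ 4.9473)
h = 156269693/31550581 - 102690*sqrt(3)/31550581 ≈ 4.9473
D = -1186 (D = -1200 + 14 = -1186)
(D + (h - 1*22963))/(20661 - 33335) = (-1186 + ((156269693/31550581 - 102690*sqrt(3)/31550581) - 1*22963))/(20661 - 33335) = (-1186 + ((156269693/31550581 - 102690*sqrt(3)/31550581) - 22963))/(-12674) = (-1186 + (-724339721810/31550581 - 102690*sqrt(3)/31550581))*(-1/12674) = (-761758710876/31550581 - 102690*sqrt(3)/31550581)*(-1/12674) = 380879355438/199936031797 + 51345*sqrt(3)/199936031797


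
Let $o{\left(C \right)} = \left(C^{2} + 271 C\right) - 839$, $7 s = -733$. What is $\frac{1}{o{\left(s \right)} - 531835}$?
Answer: $- \frac{49}{26954238} \approx -1.8179 \cdot 10^{-6}$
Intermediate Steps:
$s = - \frac{733}{7}$ ($s = \frac{1}{7} \left(-733\right) = - \frac{733}{7} \approx -104.71$)
$o{\left(C \right)} = -839 + C^{2} + 271 C$
$\frac{1}{o{\left(s \right)} - 531835} = \frac{1}{\left(-839 + \left(- \frac{733}{7}\right)^{2} + 271 \left(- \frac{733}{7}\right)\right) - 531835} = \frac{1}{\left(-839 + \frac{537289}{49} - \frac{198643}{7}\right) - 531835} = \frac{1}{- \frac{894323}{49} - 531835} = \frac{1}{- \frac{26954238}{49}} = - \frac{49}{26954238}$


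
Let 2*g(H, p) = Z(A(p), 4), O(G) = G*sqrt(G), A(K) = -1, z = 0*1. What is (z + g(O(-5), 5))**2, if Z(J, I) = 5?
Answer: 25/4 ≈ 6.2500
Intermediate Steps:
z = 0
O(G) = G**(3/2)
g(H, p) = 5/2 (g(H, p) = (1/2)*5 = 5/2)
(z + g(O(-5), 5))**2 = (0 + 5/2)**2 = (5/2)**2 = 25/4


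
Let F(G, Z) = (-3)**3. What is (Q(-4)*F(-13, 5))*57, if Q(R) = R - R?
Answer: 0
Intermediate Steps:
Q(R) = 0
F(G, Z) = -27
(Q(-4)*F(-13, 5))*57 = (0*(-27))*57 = 0*57 = 0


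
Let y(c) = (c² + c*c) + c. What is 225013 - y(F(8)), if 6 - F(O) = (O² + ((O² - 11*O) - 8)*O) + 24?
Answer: 164287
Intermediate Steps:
F(O) = -18 - O² - O*(-8 + O² - 11*O) (F(O) = 6 - ((O² + ((O² - 11*O) - 8)*O) + 24) = 6 - ((O² + (-8 + O² - 11*O)*O) + 24) = 6 - ((O² + O*(-8 + O² - 11*O)) + 24) = 6 - (24 + O² + O*(-8 + O² - 11*O)) = 6 + (-24 - O² - O*(-8 + O² - 11*O)) = -18 - O² - O*(-8 + O² - 11*O))
y(c) = c + 2*c² (y(c) = (c² + c²) + c = 2*c² + c = c + 2*c²)
225013 - y(F(8)) = 225013 - (-18 - 1*8³ + 8*8 + 10*8²)*(1 + 2*(-18 - 1*8³ + 8*8 + 10*8²)) = 225013 - (-18 - 1*512 + 64 + 10*64)*(1 + 2*(-18 - 1*512 + 64 + 10*64)) = 225013 - (-18 - 512 + 64 + 640)*(1 + 2*(-18 - 512 + 64 + 640)) = 225013 - 174*(1 + 2*174) = 225013 - 174*(1 + 348) = 225013 - 174*349 = 225013 - 1*60726 = 225013 - 60726 = 164287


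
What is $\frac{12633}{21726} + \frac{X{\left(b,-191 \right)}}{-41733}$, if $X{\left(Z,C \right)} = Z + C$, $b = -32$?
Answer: $\frac{59117543}{100743462} \approx 0.58681$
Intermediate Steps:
$X{\left(Z,C \right)} = C + Z$
$\frac{12633}{21726} + \frac{X{\left(b,-191 \right)}}{-41733} = \frac{12633}{21726} + \frac{-191 - 32}{-41733} = 12633 \cdot \frac{1}{21726} - - \frac{223}{41733} = \frac{4211}{7242} + \frac{223}{41733} = \frac{59117543}{100743462}$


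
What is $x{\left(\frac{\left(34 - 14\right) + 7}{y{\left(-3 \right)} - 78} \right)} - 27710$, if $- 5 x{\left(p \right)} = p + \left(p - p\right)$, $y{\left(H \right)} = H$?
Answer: $- \frac{415649}{15} \approx -27710.0$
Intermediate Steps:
$x{\left(p \right)} = - \frac{p}{5}$ ($x{\left(p \right)} = - \frac{p + \left(p - p\right)}{5} = - \frac{p + 0}{5} = - \frac{p}{5}$)
$x{\left(\frac{\left(34 - 14\right) + 7}{y{\left(-3 \right)} - 78} \right)} - 27710 = - \frac{\left(\left(34 - 14\right) + 7\right) \frac{1}{-3 - 78}}{5} - 27710 = - \frac{\left(\left(34 - 14\right) + 7\right) \frac{1}{-81}}{5} - 27710 = - \frac{\left(20 + 7\right) \left(- \frac{1}{81}\right)}{5} - 27710 = - \frac{27 \left(- \frac{1}{81}\right)}{5} - 27710 = \left(- \frac{1}{5}\right) \left(- \frac{1}{3}\right) - 27710 = \frac{1}{15} - 27710 = - \frac{415649}{15}$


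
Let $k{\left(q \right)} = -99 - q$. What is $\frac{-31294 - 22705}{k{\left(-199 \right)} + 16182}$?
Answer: $- \frac{53999}{16282} \approx -3.3165$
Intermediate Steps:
$\frac{-31294 - 22705}{k{\left(-199 \right)} + 16182} = \frac{-31294 - 22705}{\left(-99 - -199\right) + 16182} = - \frac{53999}{\left(-99 + 199\right) + 16182} = - \frac{53999}{100 + 16182} = - \frac{53999}{16282}$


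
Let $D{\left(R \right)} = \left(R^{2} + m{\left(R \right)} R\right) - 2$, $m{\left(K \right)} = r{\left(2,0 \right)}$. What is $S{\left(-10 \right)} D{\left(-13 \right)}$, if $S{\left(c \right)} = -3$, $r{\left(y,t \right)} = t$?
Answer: $-501$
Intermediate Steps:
$m{\left(K \right)} = 0$
$D{\left(R \right)} = -2 + R^{2}$ ($D{\left(R \right)} = \left(R^{2} + 0 R\right) - 2 = \left(R^{2} + 0\right) - 2 = R^{2} - 2 = -2 + R^{2}$)
$S{\left(-10 \right)} D{\left(-13 \right)} = - 3 \left(-2 + \left(-13\right)^{2}\right) = - 3 \left(-2 + 169\right) = \left(-3\right) 167 = -501$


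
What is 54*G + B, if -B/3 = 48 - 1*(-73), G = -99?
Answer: -5709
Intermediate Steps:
B = -363 (B = -3*(48 - 1*(-73)) = -3*(48 + 73) = -3*121 = -363)
54*G + B = 54*(-99) - 363 = -5346 - 363 = -5709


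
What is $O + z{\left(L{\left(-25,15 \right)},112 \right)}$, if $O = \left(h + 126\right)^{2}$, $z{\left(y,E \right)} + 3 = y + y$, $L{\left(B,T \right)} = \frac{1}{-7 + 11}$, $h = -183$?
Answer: $\frac{6493}{2} \approx 3246.5$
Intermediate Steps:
$L{\left(B,T \right)} = \frac{1}{4}$
$z{\left(y,E \right)} = -3 + 2 y$ ($z{\left(y,E \right)} = -3 + \left(y + y\right) = -3 + 2 y$)
$O = 3249$ ($O = \left(-183 + 126\right)^{2} = \left(-57\right)^{2} = 3249$)
$O + z{\left(L{\left(-25,15 \right)},112 \right)} = 3249 + \left(-3 + 2 \cdot \frac{1}{4}\right) = 3249 + \left(-3 + \frac{1}{2}\right) = 3249 - \frac{5}{2} = \frac{6493}{2}$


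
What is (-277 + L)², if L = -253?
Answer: 280900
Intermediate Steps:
(-277 + L)² = (-277 - 253)² = (-530)² = 280900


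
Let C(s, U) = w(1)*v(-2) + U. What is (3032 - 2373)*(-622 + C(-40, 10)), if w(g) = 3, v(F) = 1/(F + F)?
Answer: -1615209/4 ≈ -4.0380e+5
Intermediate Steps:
v(F) = 1/(2*F)
C(s, U) = -¾ + U (C(s, U) = 3*((½)/(-2)) + U = 3*((½)*(-½)) + U = 3*(-¼) + U = -¾ + U)
(3032 - 2373)*(-622 + C(-40, 10)) = (3032 - 2373)*(-622 + (-¾ + 10)) = 659*(-622 + 37/4) = 659*(-2451/4) = -1615209/4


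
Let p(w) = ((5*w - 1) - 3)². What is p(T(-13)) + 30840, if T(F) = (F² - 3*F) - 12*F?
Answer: 3328696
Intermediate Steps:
T(F) = F² - 15*F
p(w) = (-4 + 5*w)² (p(w) = ((-1 + 5*w) - 3)² = (-4 + 5*w)²)
p(T(-13)) + 30840 = (-4 + 5*(-13*(-15 - 13)))² + 30840 = (-4 + 5*(-13*(-28)))² + 30840 = (-4 + 5*364)² + 30840 = (-4 + 1820)² + 30840 = 1816² + 30840 = 3297856 + 30840 = 3328696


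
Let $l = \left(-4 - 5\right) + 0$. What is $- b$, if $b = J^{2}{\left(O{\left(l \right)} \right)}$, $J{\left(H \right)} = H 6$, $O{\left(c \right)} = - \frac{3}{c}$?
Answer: $-4$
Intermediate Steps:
$l = -9$ ($l = -9 + 0 = -9$)
$J{\left(H \right)} = 6 H$
$b = 4$ ($b = \left(6 \left(- \frac{3}{-9}\right)\right)^{2} = \left(6 \left(\left(-3\right) \left(- \frac{1}{9}\right)\right)\right)^{2} = \left(6 \cdot \frac{1}{3}\right)^{2} = 2^{2} = 4$)
$- b = \left(-1\right) 4 = -4$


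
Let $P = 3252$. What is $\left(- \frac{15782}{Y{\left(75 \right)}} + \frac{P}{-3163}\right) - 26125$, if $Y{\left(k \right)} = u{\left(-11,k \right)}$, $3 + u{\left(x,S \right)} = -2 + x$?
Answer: $- \frac{636133783}{25304} \approx -25140.0$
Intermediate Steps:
$u{\left(x,S \right)} = -5 + x$ ($u{\left(x,S \right)} = -3 + \left(-2 + x\right) = -5 + x$)
$Y{\left(k \right)} = -16$ ($Y{\left(k \right)} = -5 - 11 = -16$)
$\left(- \frac{15782}{Y{\left(75 \right)}} + \frac{P}{-3163}\right) - 26125 = \left(- \frac{15782}{-16} + \frac{3252}{-3163}\right) - 26125 = \left(\left(-15782\right) \left(- \frac{1}{16}\right) + 3252 \left(- \frac{1}{3163}\right)\right) - 26125 = \left(\frac{7891}{8} - \frac{3252}{3163}\right) - 26125 = \frac{24933217}{25304} - 26125 = - \frac{636133783}{25304}$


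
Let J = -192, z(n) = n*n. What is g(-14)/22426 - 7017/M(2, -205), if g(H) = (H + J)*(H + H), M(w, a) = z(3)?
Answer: -26218555/33639 ≈ -779.41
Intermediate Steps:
z(n) = n²
M(w, a) = 9 (M(w, a) = 3² = 9)
g(H) = 2*H*(-192 + H) (g(H) = (H - 192)*(H + H) = (-192 + H)*(2*H) = 2*H*(-192 + H))
g(-14)/22426 - 7017/M(2, -205) = (2*(-14)*(-192 - 14))/22426 - 7017/9 = (2*(-14)*(-206))*(1/22426) - 7017*⅑ = 5768*(1/22426) - 2339/3 = 2884/11213 - 2339/3 = -26218555/33639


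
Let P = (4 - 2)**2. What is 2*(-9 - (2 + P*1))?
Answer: -30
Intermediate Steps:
P = 4 (P = 2**2 = 4)
2*(-9 - (2 + P*1)) = 2*(-9 - (2 + 4*1)) = 2*(-9 - (2 + 4)) = 2*(-9 - 1*6) = 2*(-9 - 6) = 2*(-15) = -30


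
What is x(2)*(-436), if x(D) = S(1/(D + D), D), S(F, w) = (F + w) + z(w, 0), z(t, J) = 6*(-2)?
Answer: 4251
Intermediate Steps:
z(t, J) = -12
S(F, w) = -12 + F + w (S(F, w) = (F + w) - 12 = -12 + F + w)
x(D) = -12 + D + 1/(2*D) (x(D) = -12 + 1/(D + D) + D = -12 + 1/(2*D) + D = -12 + D + 1/(2*D))
x(2)*(-436) = (-12 + 2 + (½)/2)*(-436) = (-12 + 2 + (½)*(½))*(-436) = (-12 + 2 + ¼)*(-436) = -39/4*(-436) = 4251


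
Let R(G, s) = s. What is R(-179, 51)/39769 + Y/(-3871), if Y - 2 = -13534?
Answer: 538351529/153945799 ≈ 3.4970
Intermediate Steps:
Y = -13532 (Y = 2 - 13534 = -13532)
R(-179, 51)/39769 + Y/(-3871) = 51/39769 - 13532/(-3871) = 51*(1/39769) - 13532*(-1/3871) = 51/39769 + 13532/3871 = 538351529/153945799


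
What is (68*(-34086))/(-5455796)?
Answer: 579462/1363949 ≈ 0.42484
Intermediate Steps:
(68*(-34086))/(-5455796) = -2317848*(-1/5455796) = 579462/1363949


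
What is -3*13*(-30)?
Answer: 1170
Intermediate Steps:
-3*13*(-30) = -39*(-30) = 1170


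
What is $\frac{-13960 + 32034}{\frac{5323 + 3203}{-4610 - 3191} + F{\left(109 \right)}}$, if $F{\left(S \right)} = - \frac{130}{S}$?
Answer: $- \frac{264973877}{33508} \approx -7907.8$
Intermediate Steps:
$\frac{-13960 + 32034}{\frac{5323 + 3203}{-4610 - 3191} + F{\left(109 \right)}} = \frac{-13960 + 32034}{\frac{5323 + 3203}{-4610 - 3191} - \frac{130}{109}} = \frac{18074}{\frac{8526}{-7801} - \frac{130}{109}} = \frac{18074}{8526 \left(- \frac{1}{7801}\right) - \frac{130}{109}} = \frac{18074}{- \frac{294}{269} - \frac{130}{109}} = \frac{18074}{- \frac{67016}{29321}} = 18074 \left(- \frac{29321}{67016}\right) = - \frac{264973877}{33508}$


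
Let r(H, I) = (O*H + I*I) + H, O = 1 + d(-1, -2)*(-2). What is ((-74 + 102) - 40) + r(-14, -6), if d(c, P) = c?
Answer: -32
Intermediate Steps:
O = 3 (O = 1 - 1*(-2) = 1 + 2 = 3)
r(H, I) = I² + 4*H (r(H, I) = (3*H + I*I) + H = (3*H + I²) + H = (I² + 3*H) + H = I² + 4*H)
((-74 + 102) - 40) + r(-14, -6) = ((-74 + 102) - 40) + ((-6)² + 4*(-14)) = (28 - 40) + (36 - 56) = -12 - 20 = -32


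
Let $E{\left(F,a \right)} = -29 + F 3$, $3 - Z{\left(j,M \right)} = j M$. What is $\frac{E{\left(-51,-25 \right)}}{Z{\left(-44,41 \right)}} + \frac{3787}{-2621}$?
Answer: $- \frac{563087}{364319} \approx -1.5456$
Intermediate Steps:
$Z{\left(j,M \right)} = 3 - M j$ ($Z{\left(j,M \right)} = 3 - j M = 3 - M j$)
$E{\left(F,a \right)} = -29 + 3 F$
$\frac{E{\left(-51,-25 \right)}}{Z{\left(-44,41 \right)}} + \frac{3787}{-2621} = \frac{-29 + 3 \left(-51\right)}{3 - 41 \left(-44\right)} + \frac{3787}{-2621} = \frac{-29 - 153}{3 + 1804} + 3787 \left(- \frac{1}{2621}\right) = - \frac{182}{1807} - \frac{3787}{2621} = \left(-182\right) \frac{1}{1807} - \frac{3787}{2621} = - \frac{14}{139} - \frac{3787}{2621} = - \frac{563087}{364319}$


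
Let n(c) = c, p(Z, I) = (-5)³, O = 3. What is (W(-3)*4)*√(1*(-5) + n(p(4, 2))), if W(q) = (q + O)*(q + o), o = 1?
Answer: 0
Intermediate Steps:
p(Z, I) = -125
W(q) = (1 + q)*(3 + q) (W(q) = (q + 3)*(q + 1) = (3 + q)*(1 + q) = (1 + q)*(3 + q))
(W(-3)*4)*√(1*(-5) + n(p(4, 2))) = ((3 + (-3)² + 4*(-3))*4)*√(1*(-5) - 125) = ((3 + 9 - 12)*4)*√(-5 - 125) = (0*4)*√(-130) = 0*(I*√130) = 0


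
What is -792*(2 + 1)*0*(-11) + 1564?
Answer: 1564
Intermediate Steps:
-792*(2 + 1)*0*(-11) + 1564 = -792*3*0*(-11) + 1564 = -0*(-11) + 1564 = -792*0 + 1564 = 0 + 1564 = 1564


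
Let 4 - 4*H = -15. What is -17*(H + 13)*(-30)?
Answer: 18105/2 ≈ 9052.5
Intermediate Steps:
H = 19/4 (H = 1 - 1/4*(-15) = 1 + 15/4 = 19/4 ≈ 4.7500)
-17*(H + 13)*(-30) = -17*(19/4 + 13)*(-30) = -17*71/4*(-30) = -1207/4*(-30) = 18105/2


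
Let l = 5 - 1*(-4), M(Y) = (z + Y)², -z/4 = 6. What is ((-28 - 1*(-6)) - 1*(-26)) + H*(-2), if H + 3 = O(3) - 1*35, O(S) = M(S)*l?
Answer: -7858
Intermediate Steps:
z = -24 (z = -4*6 = -24)
M(Y) = (-24 + Y)²
l = 9 (l = 5 + 4 = 9)
O(S) = 9*(-24 + S)² (O(S) = (-24 + S)²*9 = 9*(-24 + S)²)
H = 3931 (H = -3 + (9*(-24 + 3)² - 1*35) = -3 + (9*(-21)² - 35) = -3 + (9*441 - 35) = -3 + (3969 - 35) = -3 + 3934 = 3931)
((-28 - 1*(-6)) - 1*(-26)) + H*(-2) = ((-28 - 1*(-6)) - 1*(-26)) + 3931*(-2) = ((-28 + 6) + 26) - 7862 = (-22 + 26) - 7862 = 4 - 7862 = -7858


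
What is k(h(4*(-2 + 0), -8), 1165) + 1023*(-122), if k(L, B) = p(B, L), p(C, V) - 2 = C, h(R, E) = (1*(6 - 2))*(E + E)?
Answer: -123639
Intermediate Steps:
h(R, E) = 8*E (h(R, E) = (1*4)*(2*E) = 4*(2*E) = 8*E)
p(C, V) = 2 + C
k(L, B) = 2 + B
k(h(4*(-2 + 0), -8), 1165) + 1023*(-122) = (2 + 1165) + 1023*(-122) = 1167 - 124806 = -123639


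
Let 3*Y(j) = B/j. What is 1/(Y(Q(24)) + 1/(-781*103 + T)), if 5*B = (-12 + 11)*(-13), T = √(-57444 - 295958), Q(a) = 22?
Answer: 1321603474290/52046738999 + 36300*I*√353402/364327172993 ≈ 25.393 + 5.9231e-5*I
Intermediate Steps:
T = I*√353402 (T = √(-353402) = I*√353402 ≈ 594.48*I)
B = 13/5 (B = ((-12 + 11)*(-13))/5 = (-1*(-13))/5 = (⅕)*13 = 13/5 ≈ 2.6000)
Y(j) = 13/(15*j) (Y(j) = (13/(5*j))/3 = 13/(15*j))
1/(Y(Q(24)) + 1/(-781*103 + T)) = 1/((13/15)/22 + 1/(-781*103 + I*√353402)) = 1/((13/15)*(1/22) + 1/(-80443 + I*√353402)) = 1/(13/330 + 1/(-80443 + I*√353402))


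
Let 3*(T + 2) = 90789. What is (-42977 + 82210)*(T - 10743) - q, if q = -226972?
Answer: 765976666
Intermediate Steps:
T = 30261 (T = -2 + (1/3)*90789 = -2 + 30263 = 30261)
(-42977 + 82210)*(T - 10743) - q = (-42977 + 82210)*(30261 - 10743) - 1*(-226972) = 39233*19518 + 226972 = 765749694 + 226972 = 765976666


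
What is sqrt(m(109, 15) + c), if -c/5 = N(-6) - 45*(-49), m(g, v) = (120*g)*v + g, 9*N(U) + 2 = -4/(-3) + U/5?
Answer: 2*sqrt(3752022)/9 ≈ 430.45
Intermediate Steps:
N(U) = -2/27 + U/45 (N(U) = -2/9 + (-4/(-3) + U/5)/9 = -2/9 + (-4*(-1/3) + U*(1/5))/9 = -2/9 + (4/3 + U/5)/9 = -2/9 + (4/27 + U/45) = -2/27 + U/45)
m(g, v) = g + 120*g*v (m(g, v) = 120*g*v + g = g + 120*g*v)
c = -297647/27 (c = -5*((-2/27 + (1/45)*(-6)) - 45*(-49)) = -5*((-2/27 - 2/15) + 2205) = -5*(-28/135 + 2205) = -5*297647/135 = -297647/27 ≈ -11024.)
sqrt(m(109, 15) + c) = sqrt(109*(1 + 120*15) - 297647/27) = sqrt(109*(1 + 1800) - 297647/27) = sqrt(109*1801 - 297647/27) = sqrt(196309 - 297647/27) = sqrt(5002696/27) = 2*sqrt(3752022)/9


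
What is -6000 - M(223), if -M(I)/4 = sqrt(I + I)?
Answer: -6000 + 4*sqrt(446) ≈ -5915.5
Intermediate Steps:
M(I) = -4*sqrt(2)*sqrt(I) (M(I) = -4*sqrt(I + I) = -4*sqrt(2)*sqrt(I))
-6000 - M(223) = -6000 - (-4)*sqrt(2)*sqrt(223) = -6000 - (-4)*sqrt(446) = -6000 + 4*sqrt(446)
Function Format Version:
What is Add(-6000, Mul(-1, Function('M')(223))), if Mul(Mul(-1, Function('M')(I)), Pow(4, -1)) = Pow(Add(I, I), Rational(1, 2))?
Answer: Add(-6000, Mul(4, Pow(446, Rational(1, 2)))) ≈ -5915.5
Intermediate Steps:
Function('M')(I) = Mul(-4, Pow(2, Rational(1, 2)), Pow(I, Rational(1, 2))) (Function('M')(I) = Mul(-4, Pow(Add(I, I), Rational(1, 2))) = Mul(-4, Pow(Mul(2, I), Rational(1, 2))) = Mul(-4, Mul(Pow(2, Rational(1, 2)), Pow(I, Rational(1, 2)))) = Mul(-4, Pow(2, Rational(1, 2)), Pow(I, Rational(1, 2))))
Add(-6000, Mul(-1, Function('M')(223))) = Add(-6000, Mul(-1, Mul(-4, Pow(2, Rational(1, 2)), Pow(223, Rational(1, 2))))) = Add(-6000, Mul(-1, Mul(-4, Pow(446, Rational(1, 2))))) = Add(-6000, Mul(4, Pow(446, Rational(1, 2))))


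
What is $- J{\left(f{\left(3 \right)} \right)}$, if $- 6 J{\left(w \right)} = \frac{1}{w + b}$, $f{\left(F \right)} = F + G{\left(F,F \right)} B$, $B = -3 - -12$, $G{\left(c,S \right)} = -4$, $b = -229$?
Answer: $- \frac{1}{1572} \approx -0.00063613$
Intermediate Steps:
$B = 9$ ($B = -3 + 12 = 9$)
$f{\left(F \right)} = -36 + F$ ($f{\left(F \right)} = F - 36 = -36 + F$)
$J{\left(w \right)} = - \frac{1}{6 \left(-229 + w\right)}$ ($J{\left(w \right)} = - \frac{1}{6 \left(w - 229\right)} = - \frac{1}{6 \left(-229 + w\right)}$)
$- J{\left(f{\left(3 \right)} \right)} = - \frac{-1}{-1374 + 6 \left(-36 + 3\right)} = - \frac{-1}{-1374 + 6 \left(-33\right)} = - \frac{-1}{-1374 - 198} = - \frac{-1}{-1572} = - \frac{\left(-1\right) \left(-1\right)}{1572} = \left(-1\right) \frac{1}{1572} = - \frac{1}{1572}$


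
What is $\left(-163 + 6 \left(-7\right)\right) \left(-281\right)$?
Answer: $57605$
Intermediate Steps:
$\left(-163 + 6 \left(-7\right)\right) \left(-281\right) = \left(-163 - 42\right) \left(-281\right) = \left(-205\right) \left(-281\right) = 57605$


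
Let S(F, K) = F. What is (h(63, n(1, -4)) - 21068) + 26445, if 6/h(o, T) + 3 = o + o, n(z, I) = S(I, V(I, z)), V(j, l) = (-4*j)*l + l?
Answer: 220459/41 ≈ 5377.0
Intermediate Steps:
V(j, l) = l - 4*j*l (V(j, l) = -4*j*l + l = l - 4*j*l)
n(z, I) = I
h(o, T) = 6/(-3 + 2*o) (h(o, T) = 6/(-3 + (o + o)) = 6/(-3 + 2*o))
(h(63, n(1, -4)) - 21068) + 26445 = (6/(-3 + 2*63) - 21068) + 26445 = (6/(-3 + 126) - 21068) + 26445 = (6/123 - 21068) + 26445 = (6*(1/123) - 21068) + 26445 = (2/41 - 21068) + 26445 = -863786/41 + 26445 = 220459/41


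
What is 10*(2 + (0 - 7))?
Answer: -50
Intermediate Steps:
10*(2 + (0 - 7)) = 10*(2 - 7) = 10*(-5) = -50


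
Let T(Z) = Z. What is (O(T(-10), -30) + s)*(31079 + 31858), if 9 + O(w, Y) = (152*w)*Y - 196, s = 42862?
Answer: 5554630809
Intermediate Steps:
O(w, Y) = -205 + 152*Y*w (O(w, Y) = -9 + ((152*w)*Y - 196) = -9 + (152*Y*w - 196) = -9 + (-196 + 152*Y*w) = -205 + 152*Y*w)
(O(T(-10), -30) + s)*(31079 + 31858) = ((-205 + 152*(-30)*(-10)) + 42862)*(31079 + 31858) = ((-205 + 45600) + 42862)*62937 = (45395 + 42862)*62937 = 88257*62937 = 5554630809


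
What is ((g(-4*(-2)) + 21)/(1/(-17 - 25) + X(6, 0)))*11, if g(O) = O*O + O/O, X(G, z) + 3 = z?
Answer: -39732/127 ≈ -312.85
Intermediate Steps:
X(G, z) = -3 + z
g(O) = 1 + O**2 (g(O) = O**2 + 1 = 1 + O**2)
((g(-4*(-2)) + 21)/(1/(-17 - 25) + X(6, 0)))*11 = (((1 + (-4*(-2))**2) + 21)/(1/(-17 - 25) + (-3 + 0)))*11 = (((1 + 8**2) + 21)/(1/(-42) - 3))*11 = (((1 + 64) + 21)/(-1/42 - 3))*11 = ((65 + 21)/(-127/42))*11 = (86*(-42/127))*11 = -3612/127*11 = -39732/127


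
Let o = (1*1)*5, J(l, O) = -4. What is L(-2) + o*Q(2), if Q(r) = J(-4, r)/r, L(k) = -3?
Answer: -13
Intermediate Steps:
Q(r) = -4/r
o = 5 (o = 1*5 = 5)
L(-2) + o*Q(2) = -3 + 5*(-4/2) = -3 + 5*(-4*1/2) = -3 + 5*(-2) = -3 - 10 = -13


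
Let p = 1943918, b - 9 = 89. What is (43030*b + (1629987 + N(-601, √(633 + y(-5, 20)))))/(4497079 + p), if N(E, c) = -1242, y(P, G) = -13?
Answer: 5845685/6440997 ≈ 0.90757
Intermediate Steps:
b = 98 (b = 9 + 89 = 98)
(43030*b + (1629987 + N(-601, √(633 + y(-5, 20)))))/(4497079 + p) = (43030*98 + (1629987 - 1242))/(4497079 + 1943918) = (4216940 + 1628745)/6440997 = 5845685*(1/6440997) = 5845685/6440997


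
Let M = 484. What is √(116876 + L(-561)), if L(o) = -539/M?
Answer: √56567445/22 ≈ 341.87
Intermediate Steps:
L(o) = -49/44 (L(o) = -539/484 = -539*1/484 = -49/44)
√(116876 + L(-561)) = √(116876 - 49/44) = √(5142495/44) = √56567445/22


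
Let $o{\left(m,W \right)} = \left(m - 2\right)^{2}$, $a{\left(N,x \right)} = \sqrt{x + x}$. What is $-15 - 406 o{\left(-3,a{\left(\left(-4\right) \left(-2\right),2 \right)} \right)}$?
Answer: $-10165$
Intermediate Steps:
$a{\left(N,x \right)} = \sqrt{2} \sqrt{x}$ ($a{\left(N,x \right)} = \sqrt{2 x} = \sqrt{2} \sqrt{x}$)
$o{\left(m,W \right)} = \left(-2 + m\right)^{2}$
$-15 - 406 o{\left(-3,a{\left(\left(-4\right) \left(-2\right),2 \right)} \right)} = -15 - 406 \left(-2 - 3\right)^{2} = -15 - 406 \left(-5\right)^{2} = -15 - 10150 = -10165$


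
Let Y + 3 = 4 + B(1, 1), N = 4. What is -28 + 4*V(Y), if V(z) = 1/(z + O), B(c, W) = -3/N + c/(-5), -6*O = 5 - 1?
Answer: -1276/37 ≈ -34.487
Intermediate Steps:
O = -2/3 (O = -(5 - 1)/6 = -1/6*4 = -2/3 ≈ -0.66667)
B(c, W) = -3/4 - c/5 (B(c, W) = -3/4 + c/(-5) = -3*1/4 + c*(-1/5) = -3/4 - c/5)
Y = 1/20 (Y = -3 + (4 + (-3/4 - 1/5*1)) = -3 + (4 + (-3/4 - 1/5)) = -3 + (4 - 19/20) = -3 + 61/20 = 1/20 ≈ 0.050000)
V(z) = 1/(-2/3 + z) (V(z) = 1/(z - 2/3) = 1/(-2/3 + z))
-28 + 4*V(Y) = -28 + 4*(3/(-2 + 3*(1/20))) = -28 + 4*(3/(-2 + 3/20)) = -28 + 4*(3/(-37/20)) = -28 + 4*(3*(-20/37)) = -28 + 4*(-60/37) = -28 - 240/37 = -1276/37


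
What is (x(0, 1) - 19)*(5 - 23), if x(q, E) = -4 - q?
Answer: 414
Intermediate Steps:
(x(0, 1) - 19)*(5 - 23) = ((-4 - 1*0) - 19)*(5 - 23) = ((-4 + 0) - 19)*(-18) = (-4 - 19)*(-18) = -23*(-18) = 414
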